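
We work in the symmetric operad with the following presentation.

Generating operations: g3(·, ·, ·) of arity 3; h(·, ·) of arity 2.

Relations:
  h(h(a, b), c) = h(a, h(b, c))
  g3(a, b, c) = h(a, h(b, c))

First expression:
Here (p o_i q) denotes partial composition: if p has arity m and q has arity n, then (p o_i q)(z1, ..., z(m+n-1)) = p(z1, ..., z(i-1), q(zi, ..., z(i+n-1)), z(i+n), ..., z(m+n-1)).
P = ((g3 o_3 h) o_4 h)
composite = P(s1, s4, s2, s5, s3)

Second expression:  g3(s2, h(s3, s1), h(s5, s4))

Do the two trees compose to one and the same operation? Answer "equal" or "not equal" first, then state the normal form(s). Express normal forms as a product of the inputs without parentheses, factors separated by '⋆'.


not equal; first: s1 ⋆ s4 ⋆ s2 ⋆ s5 ⋆ s3; second: s2 ⋆ s3 ⋆ s1 ⋆ s5 ⋆ s4


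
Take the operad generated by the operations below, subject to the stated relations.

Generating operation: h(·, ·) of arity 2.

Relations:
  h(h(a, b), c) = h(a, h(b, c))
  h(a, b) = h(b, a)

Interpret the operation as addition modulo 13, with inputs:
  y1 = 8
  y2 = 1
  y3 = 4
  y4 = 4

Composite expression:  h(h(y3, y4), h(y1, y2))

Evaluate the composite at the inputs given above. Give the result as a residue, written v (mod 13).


4 (mod 13)

h(y3, y4) = 8
h(y1, y2) = 9
h(h(y3, y4), h(y1, y2)) = 4


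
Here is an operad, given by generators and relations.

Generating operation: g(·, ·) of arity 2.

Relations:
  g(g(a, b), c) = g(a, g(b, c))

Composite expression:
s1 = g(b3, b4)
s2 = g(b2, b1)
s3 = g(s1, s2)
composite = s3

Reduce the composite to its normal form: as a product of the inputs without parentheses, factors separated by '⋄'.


b3 ⋄ b4 ⋄ b2 ⋄ b1

Key point: g is associative — brackets drop, the b-order remains.
g(b3, b4) spells out as b3 ⋄ b4
g(b2, b1) spells out as b2 ⋄ b1
g(g(b3, b4), g(b2, b1)) spells out as b3 ⋄ b4 ⋄ b2 ⋄ b1


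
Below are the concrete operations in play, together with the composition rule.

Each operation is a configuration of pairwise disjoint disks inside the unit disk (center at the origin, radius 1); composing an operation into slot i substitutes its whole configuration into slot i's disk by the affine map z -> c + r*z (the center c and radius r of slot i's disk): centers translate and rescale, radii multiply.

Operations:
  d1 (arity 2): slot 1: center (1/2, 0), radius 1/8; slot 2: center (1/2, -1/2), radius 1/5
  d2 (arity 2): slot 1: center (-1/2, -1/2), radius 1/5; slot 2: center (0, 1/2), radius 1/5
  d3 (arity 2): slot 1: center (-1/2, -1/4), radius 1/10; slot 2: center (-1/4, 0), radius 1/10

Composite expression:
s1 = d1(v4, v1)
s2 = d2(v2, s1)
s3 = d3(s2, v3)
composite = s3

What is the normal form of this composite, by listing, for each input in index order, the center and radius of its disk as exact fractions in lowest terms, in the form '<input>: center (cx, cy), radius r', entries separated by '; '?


v1: center (-49/100, -21/100), radius 1/250; v2: center (-11/20, -3/10), radius 1/50; v3: center (-1/4, 0), radius 1/10; v4: center (-49/100, -1/5), radius 1/400


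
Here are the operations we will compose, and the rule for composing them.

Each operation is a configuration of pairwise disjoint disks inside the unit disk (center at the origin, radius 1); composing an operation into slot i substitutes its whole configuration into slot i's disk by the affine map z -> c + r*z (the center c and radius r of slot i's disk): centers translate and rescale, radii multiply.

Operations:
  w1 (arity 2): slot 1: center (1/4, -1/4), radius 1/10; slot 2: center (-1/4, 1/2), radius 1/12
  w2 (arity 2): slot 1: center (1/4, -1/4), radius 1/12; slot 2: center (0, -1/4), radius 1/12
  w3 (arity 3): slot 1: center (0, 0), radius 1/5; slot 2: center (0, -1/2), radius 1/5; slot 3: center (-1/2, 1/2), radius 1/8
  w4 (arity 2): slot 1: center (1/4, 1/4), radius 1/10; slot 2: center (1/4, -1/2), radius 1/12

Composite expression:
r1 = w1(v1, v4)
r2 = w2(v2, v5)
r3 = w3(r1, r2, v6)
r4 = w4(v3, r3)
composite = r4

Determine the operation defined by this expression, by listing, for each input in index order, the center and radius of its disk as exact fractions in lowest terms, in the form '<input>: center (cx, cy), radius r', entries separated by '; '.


Nesting under w4 composes maps z -> c + r*z down each v-path.
input v3: applying the 1 nested substitution gives center (1/4, 1/4), radius 1/10
input v1: applying the 3 nested substitutions gives center (61/240, -121/240), radius 1/600
input v4: applying the 3 nested substitutions gives center (59/240, -59/120), radius 1/720
input v2: applying the 3 nested substitutions gives center (61/240, -131/240), radius 1/720
input v5: applying the 3 nested substitutions gives center (1/4, -131/240), radius 1/720
input v6: applying the 2 nested substitutions gives center (5/24, -11/24), radius 1/96

v1: center (61/240, -121/240), radius 1/600; v2: center (61/240, -131/240), radius 1/720; v3: center (1/4, 1/4), radius 1/10; v4: center (59/240, -59/120), radius 1/720; v5: center (1/4, -131/240), radius 1/720; v6: center (5/24, -11/24), radius 1/96


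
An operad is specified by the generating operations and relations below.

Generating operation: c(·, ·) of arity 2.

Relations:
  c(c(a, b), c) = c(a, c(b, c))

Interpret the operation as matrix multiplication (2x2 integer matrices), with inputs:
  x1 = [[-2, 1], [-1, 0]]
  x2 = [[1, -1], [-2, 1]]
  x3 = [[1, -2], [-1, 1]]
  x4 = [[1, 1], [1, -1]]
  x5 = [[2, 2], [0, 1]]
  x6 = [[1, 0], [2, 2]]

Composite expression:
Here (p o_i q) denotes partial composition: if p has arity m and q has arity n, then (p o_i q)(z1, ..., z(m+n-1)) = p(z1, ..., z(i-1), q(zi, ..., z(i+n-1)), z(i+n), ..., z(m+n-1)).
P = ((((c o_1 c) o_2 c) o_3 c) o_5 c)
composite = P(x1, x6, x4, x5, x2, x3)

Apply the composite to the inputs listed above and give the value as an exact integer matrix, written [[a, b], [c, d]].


c(x4, x5) = [[2, 3], [2, 1]]
c(x6, c(x4, x5)) = [[2, 3], [8, 8]]
c(x1, c(x6, c(x4, x5))) = [[4, 2], [-2, -3]]
c(x2, x3) = [[2, -3], [-3, 5]]
c(c(x1, c(x6, c(x4, x5))), c(x2, x3)) = [[2, -2], [5, -9]]

[[2, -2], [5, -9]]


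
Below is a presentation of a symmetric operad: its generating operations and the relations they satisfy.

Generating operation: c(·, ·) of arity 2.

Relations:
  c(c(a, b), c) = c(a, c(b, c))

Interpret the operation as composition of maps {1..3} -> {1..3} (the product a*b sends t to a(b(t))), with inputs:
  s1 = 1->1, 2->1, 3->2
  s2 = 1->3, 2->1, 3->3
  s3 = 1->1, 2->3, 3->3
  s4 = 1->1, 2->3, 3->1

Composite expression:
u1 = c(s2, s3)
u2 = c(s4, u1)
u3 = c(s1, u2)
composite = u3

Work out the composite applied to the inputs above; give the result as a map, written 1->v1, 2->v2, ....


1->1, 2->1, 3->1

c(s2, s3) = 1->3, 2->3, 3->3
c(s4, c(s2, s3)) = 1->1, 2->1, 3->1
c(s1, c(s4, c(s2, s3))) = 1->1, 2->1, 3->1


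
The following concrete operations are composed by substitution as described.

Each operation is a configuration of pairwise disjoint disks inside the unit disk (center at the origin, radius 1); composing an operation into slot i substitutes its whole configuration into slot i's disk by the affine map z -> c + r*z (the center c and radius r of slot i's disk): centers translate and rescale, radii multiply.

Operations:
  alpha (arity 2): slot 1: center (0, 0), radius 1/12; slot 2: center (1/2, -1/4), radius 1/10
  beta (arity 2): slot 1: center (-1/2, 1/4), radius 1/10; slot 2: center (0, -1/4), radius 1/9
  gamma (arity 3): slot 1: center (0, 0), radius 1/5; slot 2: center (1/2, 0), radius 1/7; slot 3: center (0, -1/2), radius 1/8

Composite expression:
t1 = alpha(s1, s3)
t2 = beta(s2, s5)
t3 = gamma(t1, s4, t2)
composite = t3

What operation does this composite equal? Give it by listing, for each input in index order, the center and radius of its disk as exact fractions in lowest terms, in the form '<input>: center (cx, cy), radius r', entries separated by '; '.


s1: center (0, 0), radius 1/60; s2: center (-1/16, -15/32), radius 1/80; s3: center (1/10, -1/20), radius 1/50; s4: center (1/2, 0), radius 1/7; s5: center (0, -17/32), radius 1/72

Only the slot chain above each s matters under gamma; compose those maps.
tracing s1 down its 2-map path: center (0, 0), radius 1/60
tracing s3 down its 2-map path: center (1/10, -1/20), radius 1/50
tracing s4 down its 1-map path: center (1/2, 0), radius 1/7
tracing s2 down its 2-map path: center (-1/16, -15/32), radius 1/80
tracing s5 down its 2-map path: center (0, -17/32), radius 1/72


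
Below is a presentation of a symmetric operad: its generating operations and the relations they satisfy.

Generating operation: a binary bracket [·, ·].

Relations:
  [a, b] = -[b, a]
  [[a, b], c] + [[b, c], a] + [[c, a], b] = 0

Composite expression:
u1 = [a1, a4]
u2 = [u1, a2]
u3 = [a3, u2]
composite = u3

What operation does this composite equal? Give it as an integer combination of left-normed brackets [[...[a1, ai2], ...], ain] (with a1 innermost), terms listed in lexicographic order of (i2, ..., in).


Skip Jacobi rewriting: expand, keep a1-initial words, read off terms.
Composite bracket: [a3, [[a1, a4], a2]]
Under [a, b] = ab - ba we get 8 signed associative words (2^3 = 8).
Only words starting with a1 matter:
  the word a1a4a2a3 carries sign -1 and contributes -[[[a1, a4], a2], a3]

-[[[a1, a4], a2], a3]


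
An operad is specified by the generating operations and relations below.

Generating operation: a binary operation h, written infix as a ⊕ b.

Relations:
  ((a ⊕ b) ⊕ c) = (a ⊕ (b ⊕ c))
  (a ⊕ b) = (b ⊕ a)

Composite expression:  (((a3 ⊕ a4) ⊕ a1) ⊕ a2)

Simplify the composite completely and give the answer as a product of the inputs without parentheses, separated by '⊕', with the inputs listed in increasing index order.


a1 ⊕ a2 ⊕ a3 ⊕ a4

With h associative and commutative, the a-input set is all that matters.
(a3 ⊕ a4) reduces to a3 ⊕ a4
((a3 ⊕ a4) ⊕ a1) reduces to a3 ⊕ a4 ⊕ a1
(((a3 ⊕ a4) ⊕ a1) ⊕ a2) reduces to a3 ⊕ a4 ⊕ a1 ⊕ a2
reordering the factors by index: a1 ⊕ a2 ⊕ a3 ⊕ a4


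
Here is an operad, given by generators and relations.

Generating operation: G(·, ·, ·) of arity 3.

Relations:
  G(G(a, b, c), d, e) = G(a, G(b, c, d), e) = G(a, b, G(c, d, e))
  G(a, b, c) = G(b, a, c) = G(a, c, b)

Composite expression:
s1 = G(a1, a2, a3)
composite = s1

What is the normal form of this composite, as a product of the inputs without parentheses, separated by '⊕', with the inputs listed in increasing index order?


a1 ⊕ a2 ⊕ a3

Reordering under G is free, so list the a-inputs canonically.
G(a1, a2, a3) reduces to a1 ⊕ a2 ⊕ a3
reordering the factors by index: a1 ⊕ a2 ⊕ a3


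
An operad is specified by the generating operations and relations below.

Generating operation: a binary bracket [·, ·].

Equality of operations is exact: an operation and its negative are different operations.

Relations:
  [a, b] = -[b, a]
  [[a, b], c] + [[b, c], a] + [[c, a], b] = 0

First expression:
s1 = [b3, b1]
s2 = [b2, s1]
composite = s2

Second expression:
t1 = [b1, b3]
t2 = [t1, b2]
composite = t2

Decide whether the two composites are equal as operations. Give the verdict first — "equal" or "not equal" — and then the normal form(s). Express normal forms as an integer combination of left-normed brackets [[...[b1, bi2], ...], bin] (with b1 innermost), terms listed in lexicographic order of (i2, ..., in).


equal; the common form is [[b1, b3], b2]

The first expression reduces to [[b1, b3], b2]
The second expression reduces to [[b1, b3], b2]
The normal forms match — equal.


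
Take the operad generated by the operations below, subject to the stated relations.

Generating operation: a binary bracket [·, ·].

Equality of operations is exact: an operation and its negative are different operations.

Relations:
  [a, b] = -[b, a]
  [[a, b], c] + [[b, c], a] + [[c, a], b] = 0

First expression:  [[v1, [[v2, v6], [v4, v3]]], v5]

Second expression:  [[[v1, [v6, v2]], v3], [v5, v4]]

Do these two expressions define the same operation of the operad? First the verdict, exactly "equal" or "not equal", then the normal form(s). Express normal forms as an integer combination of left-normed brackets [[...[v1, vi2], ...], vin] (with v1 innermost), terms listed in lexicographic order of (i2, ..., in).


not equal: they reduce to -[[[[[v1, v2], v6], v3], v4], v5] + [[[[[v1, v2], v6], v4], v3], v5] + [[[[[v1, v3], v4], v2], v6], v5] - [[[[[v1, v3], v4], v6], v2], v5] - [[[[[v1, v4], v3], v2], v6], v5] + [[[[[v1, v4], v3], v6], v2], v5] + [[[[[v1, v6], v2], v3], v4], v5] - [[[[[v1, v6], v2], v4], v3], v5] and [[[[[v1, v2], v6], v3], v4], v5] - [[[[[v1, v2], v6], v3], v5], v4] - [[[[[v1, v6], v2], v3], v4], v5] + [[[[[v1, v6], v2], v3], v5], v4]


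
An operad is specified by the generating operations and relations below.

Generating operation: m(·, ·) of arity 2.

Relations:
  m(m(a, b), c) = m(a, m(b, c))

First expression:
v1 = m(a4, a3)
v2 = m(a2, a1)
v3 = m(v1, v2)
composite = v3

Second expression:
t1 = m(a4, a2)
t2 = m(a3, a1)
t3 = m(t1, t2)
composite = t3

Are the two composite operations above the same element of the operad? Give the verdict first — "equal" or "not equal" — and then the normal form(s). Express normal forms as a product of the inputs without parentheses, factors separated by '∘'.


not equal; first: a4 ∘ a3 ∘ a2 ∘ a1; second: a4 ∘ a2 ∘ a3 ∘ a1


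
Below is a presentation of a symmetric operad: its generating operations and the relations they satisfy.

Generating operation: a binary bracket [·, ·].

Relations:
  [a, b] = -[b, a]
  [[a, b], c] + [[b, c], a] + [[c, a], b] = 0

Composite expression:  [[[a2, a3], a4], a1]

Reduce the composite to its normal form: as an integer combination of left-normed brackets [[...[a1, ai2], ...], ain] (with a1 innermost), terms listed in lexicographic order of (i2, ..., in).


-[[[a1, a2], a3], a4] + [[[a1, a3], a2], a4] + [[[a1, a4], a2], a3] - [[[a1, a4], a3], a2]

Skip Jacobi rewriting: expand, keep a1-initial words, read off terms.
Composite bracket: [[[a2, a3], a4], a1]
Expanding via [a, b] = ab - ba: 8 signed words (2^3 = 8).
Words beginning with a1 determine it all:
  a1a2a3a4 (sign -1) contributes -[[[a1, a2], a3], a4]
  a1a3a2a4 (sign +1) contributes +[[[a1, a3], a2], a4]
  a1a4a2a3 (sign +1) contributes +[[[a1, a4], a2], a3]
  a1a4a3a2 (sign -1) contributes -[[[a1, a4], a3], a2]


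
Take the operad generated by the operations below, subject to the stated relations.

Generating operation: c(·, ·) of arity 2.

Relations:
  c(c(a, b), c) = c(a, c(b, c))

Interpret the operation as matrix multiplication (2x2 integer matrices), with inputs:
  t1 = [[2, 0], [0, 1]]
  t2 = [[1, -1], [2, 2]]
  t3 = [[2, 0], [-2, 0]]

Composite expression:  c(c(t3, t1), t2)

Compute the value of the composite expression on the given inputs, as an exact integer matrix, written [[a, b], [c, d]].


[[4, -4], [-4, 4]]

c(t3, t1) = [[4, 0], [-4, 0]]
c(c(t3, t1), t2) = [[4, -4], [-4, 4]]


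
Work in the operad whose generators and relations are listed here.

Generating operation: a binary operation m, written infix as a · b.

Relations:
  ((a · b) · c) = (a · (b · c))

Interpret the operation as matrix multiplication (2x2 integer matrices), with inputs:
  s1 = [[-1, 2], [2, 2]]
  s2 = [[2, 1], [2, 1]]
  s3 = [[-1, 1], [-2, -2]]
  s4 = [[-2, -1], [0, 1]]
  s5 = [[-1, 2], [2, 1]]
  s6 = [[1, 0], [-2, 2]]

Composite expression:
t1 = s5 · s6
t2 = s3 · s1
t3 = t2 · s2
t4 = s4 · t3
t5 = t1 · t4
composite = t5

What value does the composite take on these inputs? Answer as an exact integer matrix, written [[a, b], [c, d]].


[[-120, -60], [-40, -20]]


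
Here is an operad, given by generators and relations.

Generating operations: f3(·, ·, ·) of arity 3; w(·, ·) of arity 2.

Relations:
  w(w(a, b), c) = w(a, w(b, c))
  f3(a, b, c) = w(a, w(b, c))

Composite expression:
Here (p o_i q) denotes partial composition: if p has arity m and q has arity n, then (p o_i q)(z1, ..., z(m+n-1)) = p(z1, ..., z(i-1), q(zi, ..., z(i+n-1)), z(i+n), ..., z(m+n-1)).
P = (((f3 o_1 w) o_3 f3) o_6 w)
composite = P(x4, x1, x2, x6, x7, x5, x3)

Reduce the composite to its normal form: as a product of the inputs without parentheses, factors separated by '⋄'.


x4 ⋄ x1 ⋄ x2 ⋄ x6 ⋄ x7 ⋄ x5 ⋄ x3

Key point: f3 is associative — brackets drop, the x-order remains.
w(x4, x1) collapses to x4 ⋄ x1
f3(x2, x6, x7) collapses to x2 ⋄ x6 ⋄ x7
w(x5, x3) collapses to x5 ⋄ x3
f3(w(x4, x1), f3(x2, x6, x7), w(x5, x3)) collapses to x4 ⋄ x1 ⋄ x2 ⋄ x6 ⋄ x7 ⋄ x5 ⋄ x3


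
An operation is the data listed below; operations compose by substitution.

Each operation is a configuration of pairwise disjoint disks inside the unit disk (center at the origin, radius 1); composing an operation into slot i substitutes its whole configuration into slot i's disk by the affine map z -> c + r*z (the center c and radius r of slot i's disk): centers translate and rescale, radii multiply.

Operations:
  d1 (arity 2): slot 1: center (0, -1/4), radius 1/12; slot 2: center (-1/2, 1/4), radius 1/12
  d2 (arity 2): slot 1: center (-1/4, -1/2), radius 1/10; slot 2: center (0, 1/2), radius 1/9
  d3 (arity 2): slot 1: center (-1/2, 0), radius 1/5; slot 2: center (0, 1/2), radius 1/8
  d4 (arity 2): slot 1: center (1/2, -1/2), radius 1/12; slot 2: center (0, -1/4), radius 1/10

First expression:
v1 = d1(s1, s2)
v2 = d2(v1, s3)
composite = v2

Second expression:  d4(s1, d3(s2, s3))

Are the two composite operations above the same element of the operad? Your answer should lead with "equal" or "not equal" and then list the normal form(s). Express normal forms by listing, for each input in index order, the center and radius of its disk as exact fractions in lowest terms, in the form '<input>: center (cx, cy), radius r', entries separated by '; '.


not equal; the first gives s1: center (-1/4, -21/40), radius 1/120; s2: center (-3/10, -19/40), radius 1/120; s3: center (0, 1/2), radius 1/9 and the second s1: center (1/2, -1/2), radius 1/12; s2: center (-1/20, -1/4), radius 1/50; s3: center (0, -1/5), radius 1/80

The first composite normalizes to s1: center (-1/4, -21/40), radius 1/120; s2: center (-3/10, -19/40), radius 1/120; s3: center (0, 1/2), radius 1/9
The second composite normalizes to s1: center (1/2, -1/2), radius 1/12; s2: center (-1/20, -1/4), radius 1/50; s3: center (0, -1/5), radius 1/80
Different reductions; not equal.


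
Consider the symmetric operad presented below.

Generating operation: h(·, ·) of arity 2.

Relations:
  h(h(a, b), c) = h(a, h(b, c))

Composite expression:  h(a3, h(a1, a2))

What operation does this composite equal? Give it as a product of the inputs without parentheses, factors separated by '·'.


a3 · a1 · a2


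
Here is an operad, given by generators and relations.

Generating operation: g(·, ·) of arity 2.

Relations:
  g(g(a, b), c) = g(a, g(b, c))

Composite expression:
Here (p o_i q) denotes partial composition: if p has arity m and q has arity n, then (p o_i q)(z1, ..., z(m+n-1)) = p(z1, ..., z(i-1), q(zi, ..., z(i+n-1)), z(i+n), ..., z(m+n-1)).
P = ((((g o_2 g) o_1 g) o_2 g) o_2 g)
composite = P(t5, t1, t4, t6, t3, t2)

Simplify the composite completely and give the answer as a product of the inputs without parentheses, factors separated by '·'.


t5 · t1 · t4 · t6 · t3 · t2

Key point: g is associative — brackets drop, the t-order remains.
g(t1, t4) collapses to t1 · t4
g(g(t1, t4), t6) collapses to t1 · t4 · t6
g(t5, g(g(t1, t4), t6)) collapses to t5 · t1 · t4 · t6
g(t3, t2) collapses to t3 · t2
g(g(t5, g(g(t1, t4), t6)), g(t3, t2)) collapses to t5 · t1 · t4 · t6 · t3 · t2


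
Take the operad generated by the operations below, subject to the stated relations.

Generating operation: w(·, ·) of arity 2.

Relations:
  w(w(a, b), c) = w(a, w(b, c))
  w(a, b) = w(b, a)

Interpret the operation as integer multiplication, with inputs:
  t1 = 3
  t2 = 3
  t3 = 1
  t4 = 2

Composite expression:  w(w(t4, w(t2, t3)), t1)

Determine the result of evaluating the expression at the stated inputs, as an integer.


w(t2, t3) = 3
w(t4, w(t2, t3)) = 6
w(w(t4, w(t2, t3)), t1) = 18

18


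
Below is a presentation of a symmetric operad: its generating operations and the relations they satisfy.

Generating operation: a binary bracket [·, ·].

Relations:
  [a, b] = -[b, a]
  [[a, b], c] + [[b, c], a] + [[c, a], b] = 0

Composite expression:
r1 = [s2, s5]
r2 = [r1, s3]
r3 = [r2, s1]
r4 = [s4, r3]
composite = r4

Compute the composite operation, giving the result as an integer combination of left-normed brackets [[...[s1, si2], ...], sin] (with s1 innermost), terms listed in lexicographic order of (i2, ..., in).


Antisymmetry and Jacobi reduce to s1-anchored left-normed brackets.
Composite bracket: [s4, [[[s2, s5], s3], s1]]
The bracket unfolds into 16 signed words via [a, b] = ab - ba (2^4 = 16).
Collect the words opening with s1:
  the word s1s2s5s3s4 carries sign +1 and contributes +[[[[s1, s2], s5], s3], s4]
  the word s1s3s2s5s4 carries sign -1 and contributes -[[[[s1, s3], s2], s5], s4]
  the word s1s3s5s2s4 carries sign +1 and contributes +[[[[s1, s3], s5], s2], s4]
  the word s1s5s2s3s4 carries sign -1 and contributes -[[[[s1, s5], s2], s3], s4]

[[[[s1, s2], s5], s3], s4] - [[[[s1, s3], s2], s5], s4] + [[[[s1, s3], s5], s2], s4] - [[[[s1, s5], s2], s3], s4]


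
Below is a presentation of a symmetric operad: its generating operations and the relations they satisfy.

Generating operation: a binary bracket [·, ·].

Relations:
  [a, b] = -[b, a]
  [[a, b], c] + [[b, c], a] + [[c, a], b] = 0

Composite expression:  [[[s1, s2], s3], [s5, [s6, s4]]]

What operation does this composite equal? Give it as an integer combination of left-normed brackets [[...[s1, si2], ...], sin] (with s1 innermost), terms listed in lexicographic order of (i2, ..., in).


Expand each bracket as ab - ba; the s1-initial words give the coefficients.
Composite bracket: [[[s1, s2], s3], [s5, [s6, s4]]]
Expanding via [a, b] = ab - ba: 32 signed words (2^5 = 32).
Words beginning with s1 determine it all:
  word s1s2s3s4s6s5 has sign +1, contributing +[[[[[s1, s2], s3], s4], s6], s5]
  word s1s2s3s5s4s6 has sign -1, contributing -[[[[[s1, s2], s3], s5], s4], s6]
  word s1s2s3s5s6s4 has sign +1, contributing +[[[[[s1, s2], s3], s5], s6], s4]
  word s1s2s3s6s4s5 has sign -1, contributing -[[[[[s1, s2], s3], s6], s4], s5]

[[[[[s1, s2], s3], s4], s6], s5] - [[[[[s1, s2], s3], s5], s4], s6] + [[[[[s1, s2], s3], s5], s6], s4] - [[[[[s1, s2], s3], s6], s4], s5]


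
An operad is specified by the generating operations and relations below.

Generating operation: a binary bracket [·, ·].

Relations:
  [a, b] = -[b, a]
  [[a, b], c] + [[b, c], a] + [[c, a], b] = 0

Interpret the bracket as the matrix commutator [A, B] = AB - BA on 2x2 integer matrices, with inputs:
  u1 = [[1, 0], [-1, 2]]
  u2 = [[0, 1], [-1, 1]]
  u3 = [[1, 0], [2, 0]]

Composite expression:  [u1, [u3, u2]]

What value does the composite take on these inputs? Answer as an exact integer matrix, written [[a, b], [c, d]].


[[1, -1], [3, -1]]

[u3, u2] = [[-2, 1], [-1, 2]]
[u1, [u3, u2]] = [[1, -1], [3, -1]]


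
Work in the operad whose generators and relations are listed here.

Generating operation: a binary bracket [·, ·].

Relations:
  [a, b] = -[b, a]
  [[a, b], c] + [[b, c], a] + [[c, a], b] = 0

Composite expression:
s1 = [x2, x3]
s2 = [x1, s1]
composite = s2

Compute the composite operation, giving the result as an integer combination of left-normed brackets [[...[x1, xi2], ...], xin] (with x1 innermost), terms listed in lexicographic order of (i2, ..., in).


[[x1, x2], x3] - [[x1, x3], x2]

Expand each bracket as ab - ba; the x1-initial words give the coefficients.
Composite bracket: [x1, [x2, x3]]
Each bracket splits as ab - ba, giving 4 signed words (2^2 = 4).
Coefficients come from the x1-initial words:
  word x1x2x3 has sign +1, contributing +[[x1, x2], x3]
  word x1x3x2 has sign -1, contributing -[[x1, x3], x2]


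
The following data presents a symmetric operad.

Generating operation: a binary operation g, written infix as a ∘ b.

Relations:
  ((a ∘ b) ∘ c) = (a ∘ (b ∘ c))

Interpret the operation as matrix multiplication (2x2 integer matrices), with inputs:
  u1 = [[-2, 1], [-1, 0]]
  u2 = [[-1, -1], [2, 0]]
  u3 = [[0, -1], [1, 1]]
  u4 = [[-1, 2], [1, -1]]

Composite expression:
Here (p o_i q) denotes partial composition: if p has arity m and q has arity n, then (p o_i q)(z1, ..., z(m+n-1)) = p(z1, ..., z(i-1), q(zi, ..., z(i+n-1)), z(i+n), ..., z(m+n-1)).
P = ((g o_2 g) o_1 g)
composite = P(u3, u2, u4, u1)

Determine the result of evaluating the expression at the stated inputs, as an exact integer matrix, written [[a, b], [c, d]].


[[0, 2], [1, -2]]

(u3 ∘ u2) = [[-2, 0], [1, -1]]
(u4 ∘ u1) = [[0, -1], [-1, 1]]
((u3 ∘ u2) ∘ (u4 ∘ u1)) = [[0, 2], [1, -2]]


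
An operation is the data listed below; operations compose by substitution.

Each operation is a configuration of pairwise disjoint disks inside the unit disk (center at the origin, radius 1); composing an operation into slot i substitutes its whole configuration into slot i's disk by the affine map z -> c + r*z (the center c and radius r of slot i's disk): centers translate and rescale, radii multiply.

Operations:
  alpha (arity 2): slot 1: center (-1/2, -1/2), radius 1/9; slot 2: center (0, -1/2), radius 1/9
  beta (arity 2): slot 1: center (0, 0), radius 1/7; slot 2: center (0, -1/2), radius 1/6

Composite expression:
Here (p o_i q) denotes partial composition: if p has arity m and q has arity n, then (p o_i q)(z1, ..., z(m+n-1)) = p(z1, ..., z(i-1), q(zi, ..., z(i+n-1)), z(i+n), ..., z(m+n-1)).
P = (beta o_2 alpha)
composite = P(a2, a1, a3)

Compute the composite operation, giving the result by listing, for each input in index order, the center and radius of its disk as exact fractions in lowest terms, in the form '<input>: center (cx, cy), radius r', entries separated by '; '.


a1: center (-1/12, -7/12), radius 1/54; a2: center (0, 0), radius 1/7; a3: center (0, -7/12), radius 1/54

Affine substitution under beta: radii multiply and a-centers shift.
for a2, the 1-step affine chain lands on center (0, 0), radius 1/7
for a1, the 2-step affine chain lands on center (-1/12, -7/12), radius 1/54
for a3, the 2-step affine chain lands on center (0, -7/12), radius 1/54


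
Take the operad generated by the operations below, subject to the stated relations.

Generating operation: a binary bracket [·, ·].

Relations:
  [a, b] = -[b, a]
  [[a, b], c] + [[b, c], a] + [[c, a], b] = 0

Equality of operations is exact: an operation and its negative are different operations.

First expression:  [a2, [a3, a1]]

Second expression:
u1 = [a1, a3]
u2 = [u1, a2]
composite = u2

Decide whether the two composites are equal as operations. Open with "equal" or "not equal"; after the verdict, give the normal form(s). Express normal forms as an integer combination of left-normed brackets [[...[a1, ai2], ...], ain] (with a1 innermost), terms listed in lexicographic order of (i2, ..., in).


equal: each reduces to [[a1, a3], a2]

In normal form, the first expression is [[a1, a3], a2]
In normal form, the second expression is [[a1, a3], a2]
Both agree, so they are equal.


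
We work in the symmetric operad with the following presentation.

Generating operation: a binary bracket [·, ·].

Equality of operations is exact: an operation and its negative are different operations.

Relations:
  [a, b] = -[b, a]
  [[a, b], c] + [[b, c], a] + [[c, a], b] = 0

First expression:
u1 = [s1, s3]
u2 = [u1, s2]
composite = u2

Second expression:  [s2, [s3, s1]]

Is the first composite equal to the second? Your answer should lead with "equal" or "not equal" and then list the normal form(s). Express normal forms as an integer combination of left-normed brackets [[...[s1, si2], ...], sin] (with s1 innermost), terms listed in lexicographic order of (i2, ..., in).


equal: each reduces to [[s1, s3], s2]


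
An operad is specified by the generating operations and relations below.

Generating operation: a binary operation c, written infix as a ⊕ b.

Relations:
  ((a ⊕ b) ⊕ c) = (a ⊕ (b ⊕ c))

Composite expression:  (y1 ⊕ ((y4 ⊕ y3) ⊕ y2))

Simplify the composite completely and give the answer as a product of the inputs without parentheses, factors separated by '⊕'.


Key point: c is associative — brackets drop, the y-order remains.
(y4 ⊕ y3) collapses to y4 ⊕ y3
((y4 ⊕ y3) ⊕ y2) collapses to y4 ⊕ y3 ⊕ y2
(y1 ⊕ ((y4 ⊕ y3) ⊕ y2)) collapses to y1 ⊕ y4 ⊕ y3 ⊕ y2

y1 ⊕ y4 ⊕ y3 ⊕ y2


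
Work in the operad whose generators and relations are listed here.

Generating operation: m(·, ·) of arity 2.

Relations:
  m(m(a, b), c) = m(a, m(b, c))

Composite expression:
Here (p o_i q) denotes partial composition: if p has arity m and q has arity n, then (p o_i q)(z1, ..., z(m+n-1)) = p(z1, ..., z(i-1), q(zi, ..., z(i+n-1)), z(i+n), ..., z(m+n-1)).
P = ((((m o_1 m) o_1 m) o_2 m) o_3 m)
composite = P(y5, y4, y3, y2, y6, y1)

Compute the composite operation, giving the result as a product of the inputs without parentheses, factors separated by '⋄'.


y5 ⋄ y4 ⋄ y3 ⋄ y2 ⋄ y6 ⋄ y1

All parenthesizations of m agree; list the y-inputs left to right.
m(y3, y2) reduces to y3 ⋄ y2
m(y4, m(y3, y2)) reduces to y4 ⋄ y3 ⋄ y2
m(y5, m(y4, m(y3, y2))) reduces to y5 ⋄ y4 ⋄ y3 ⋄ y2
m(m(y5, m(y4, m(y3, y2))), y6) reduces to y5 ⋄ y4 ⋄ y3 ⋄ y2 ⋄ y6
m(m(m(y5, m(y4, m(y3, y2))), y6), y1) reduces to y5 ⋄ y4 ⋄ y3 ⋄ y2 ⋄ y6 ⋄ y1


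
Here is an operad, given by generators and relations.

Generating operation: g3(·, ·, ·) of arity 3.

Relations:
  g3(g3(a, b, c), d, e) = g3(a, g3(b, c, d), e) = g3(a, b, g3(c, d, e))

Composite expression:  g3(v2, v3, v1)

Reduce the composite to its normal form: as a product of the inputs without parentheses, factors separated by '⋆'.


v2 ⋆ v3 ⋆ v1


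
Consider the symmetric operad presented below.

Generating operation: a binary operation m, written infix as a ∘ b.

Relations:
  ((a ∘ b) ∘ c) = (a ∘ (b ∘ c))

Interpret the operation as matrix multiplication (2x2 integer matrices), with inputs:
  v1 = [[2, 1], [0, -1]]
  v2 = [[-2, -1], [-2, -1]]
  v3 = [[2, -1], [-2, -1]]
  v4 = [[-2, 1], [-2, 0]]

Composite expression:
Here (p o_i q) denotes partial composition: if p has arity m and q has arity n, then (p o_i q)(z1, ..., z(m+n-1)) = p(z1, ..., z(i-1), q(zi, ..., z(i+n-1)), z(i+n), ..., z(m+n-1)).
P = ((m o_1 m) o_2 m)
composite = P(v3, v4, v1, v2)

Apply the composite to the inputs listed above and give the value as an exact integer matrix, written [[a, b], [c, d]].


[[16, 8], [-40, -20]]

(v4 ∘ v1) = [[-4, -3], [-4, -2]]
(v3 ∘ (v4 ∘ v1)) = [[-4, -4], [12, 8]]
((v3 ∘ (v4 ∘ v1)) ∘ v2) = [[16, 8], [-40, -20]]


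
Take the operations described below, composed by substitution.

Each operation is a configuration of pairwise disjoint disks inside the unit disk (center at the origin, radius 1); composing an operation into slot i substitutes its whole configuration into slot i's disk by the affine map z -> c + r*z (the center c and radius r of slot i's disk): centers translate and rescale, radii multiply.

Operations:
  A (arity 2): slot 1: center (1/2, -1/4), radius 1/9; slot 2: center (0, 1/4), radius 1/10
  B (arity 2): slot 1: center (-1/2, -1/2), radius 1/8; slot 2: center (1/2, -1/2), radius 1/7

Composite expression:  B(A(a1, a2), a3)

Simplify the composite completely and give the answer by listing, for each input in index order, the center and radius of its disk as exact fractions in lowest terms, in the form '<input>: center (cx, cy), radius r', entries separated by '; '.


a1: center (-7/16, -17/32), radius 1/72; a2: center (-1/2, -15/32), radius 1/80; a3: center (1/2, -1/2), radius 1/7

Follow each a-input down from B: c' goes to c + r*c', radius to r*r'.
input a1: composing its 2 substitution steps yields center (-7/16, -17/32), radius 1/72
input a2: composing its 2 substitution steps yields center (-1/2, -15/32), radius 1/80
input a3: composing its 1 substitution step yields center (1/2, -1/2), radius 1/7


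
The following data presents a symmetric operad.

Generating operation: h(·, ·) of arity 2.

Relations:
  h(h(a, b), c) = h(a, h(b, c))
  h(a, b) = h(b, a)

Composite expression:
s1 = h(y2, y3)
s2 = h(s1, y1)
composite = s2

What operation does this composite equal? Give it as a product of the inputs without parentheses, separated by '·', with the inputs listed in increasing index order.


Reordering under h is free, so list the y-inputs canonically.
h(y2, y3) unparenthesizes to y2 · y3
h(h(y2, y3), y1) unparenthesizes to y2 · y3 · y1
rearranged into index order: y1 · y2 · y3

y1 · y2 · y3


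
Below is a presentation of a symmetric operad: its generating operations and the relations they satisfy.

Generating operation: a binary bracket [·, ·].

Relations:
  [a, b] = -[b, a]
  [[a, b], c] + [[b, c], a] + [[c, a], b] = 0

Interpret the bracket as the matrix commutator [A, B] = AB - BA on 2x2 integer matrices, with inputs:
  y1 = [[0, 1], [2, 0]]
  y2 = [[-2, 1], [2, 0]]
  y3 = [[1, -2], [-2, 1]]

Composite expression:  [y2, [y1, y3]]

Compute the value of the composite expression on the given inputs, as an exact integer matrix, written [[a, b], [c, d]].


[y1, y3] = [[2, 0], [0, -2]]
[y2, [y1, y3]] = [[0, -4], [8, 0]]

[[0, -4], [8, 0]]


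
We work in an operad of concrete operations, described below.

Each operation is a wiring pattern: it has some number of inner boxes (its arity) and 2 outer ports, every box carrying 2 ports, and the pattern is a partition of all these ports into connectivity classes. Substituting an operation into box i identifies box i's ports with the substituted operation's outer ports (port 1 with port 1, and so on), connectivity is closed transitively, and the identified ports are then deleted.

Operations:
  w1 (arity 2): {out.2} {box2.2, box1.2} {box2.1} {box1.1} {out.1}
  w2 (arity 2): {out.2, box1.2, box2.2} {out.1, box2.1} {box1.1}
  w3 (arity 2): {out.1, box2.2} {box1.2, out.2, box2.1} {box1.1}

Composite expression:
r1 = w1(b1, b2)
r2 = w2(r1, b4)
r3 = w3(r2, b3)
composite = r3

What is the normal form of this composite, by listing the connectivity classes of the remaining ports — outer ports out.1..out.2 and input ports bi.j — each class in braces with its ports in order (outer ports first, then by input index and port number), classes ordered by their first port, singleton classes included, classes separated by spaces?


After gluing at w3, chains via deleted ports link the b-ports.
the subtree at w1 composes to {out.1} {out.2} {b1.1} {b1.2, b2.2} {b2.1} on (b1, b2); out.j = own outer ports
the subtree at w2 composes to {out.1, b4.1} {out.2, b4.2} {b1.1} {b1.2, b2.2} {b2.1} on (b1, b2, b4); out.j = own outer ports
the subtree at w3 composes to {out.1, b3.2} {out.2, b3.1, b4.2} {b1.1} {b1.2, b2.2} {b2.1} {b4.1} on (b1, b2, b4, b3); out.j = own outer ports

{out.1, b3.2} {out.2, b3.1, b4.2} {b1.1} {b1.2, b2.2} {b2.1} {b4.1}


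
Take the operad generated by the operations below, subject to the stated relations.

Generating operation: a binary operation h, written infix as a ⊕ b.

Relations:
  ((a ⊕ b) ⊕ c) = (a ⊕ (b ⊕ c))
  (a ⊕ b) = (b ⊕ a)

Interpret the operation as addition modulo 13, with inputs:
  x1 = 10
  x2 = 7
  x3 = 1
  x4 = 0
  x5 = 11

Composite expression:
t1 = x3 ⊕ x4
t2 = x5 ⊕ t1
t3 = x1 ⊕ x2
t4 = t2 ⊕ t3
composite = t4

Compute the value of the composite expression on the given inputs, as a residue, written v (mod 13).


3 (mod 13)

(x3 ⊕ x4) = 1
(x5 ⊕ (x3 ⊕ x4)) = 12
(x1 ⊕ x2) = 4
((x5 ⊕ (x3 ⊕ x4)) ⊕ (x1 ⊕ x2)) = 3


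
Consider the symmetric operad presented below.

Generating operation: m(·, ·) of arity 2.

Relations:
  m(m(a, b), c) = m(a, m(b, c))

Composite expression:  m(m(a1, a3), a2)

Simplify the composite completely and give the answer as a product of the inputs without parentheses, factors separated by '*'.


a1 * a3 * a2

All parenthesizations of m agree; list the a-inputs left to right.
m(a1, a3) reduces to a1 * a3
m(m(a1, a3), a2) reduces to a1 * a3 * a2


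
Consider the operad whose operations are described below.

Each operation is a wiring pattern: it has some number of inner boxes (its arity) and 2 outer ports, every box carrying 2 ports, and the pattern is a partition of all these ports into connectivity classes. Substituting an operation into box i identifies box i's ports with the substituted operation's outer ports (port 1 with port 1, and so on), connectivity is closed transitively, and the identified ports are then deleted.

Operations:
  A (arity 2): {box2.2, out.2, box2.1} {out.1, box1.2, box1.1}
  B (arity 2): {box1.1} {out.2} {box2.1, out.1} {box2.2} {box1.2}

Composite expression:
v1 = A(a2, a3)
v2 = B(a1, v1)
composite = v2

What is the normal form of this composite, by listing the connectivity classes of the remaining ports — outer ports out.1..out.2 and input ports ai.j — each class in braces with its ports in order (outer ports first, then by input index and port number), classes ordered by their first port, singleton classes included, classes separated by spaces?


Reachability decides: close wires over B-identified ports.
A over (a2, a3) gives {out.1, a2.1, a2.2} {out.2, a3.1, a3.2}, out.j being that stage's outer ports
B over (a1, a2, a3) gives {out.1, a2.1, a2.2} {out.2} {a1.1} {a1.2} {a3.1, a3.2}, out.j being that stage's outer ports

{out.1, a2.1, a2.2} {out.2} {a1.1} {a1.2} {a3.1, a3.2}


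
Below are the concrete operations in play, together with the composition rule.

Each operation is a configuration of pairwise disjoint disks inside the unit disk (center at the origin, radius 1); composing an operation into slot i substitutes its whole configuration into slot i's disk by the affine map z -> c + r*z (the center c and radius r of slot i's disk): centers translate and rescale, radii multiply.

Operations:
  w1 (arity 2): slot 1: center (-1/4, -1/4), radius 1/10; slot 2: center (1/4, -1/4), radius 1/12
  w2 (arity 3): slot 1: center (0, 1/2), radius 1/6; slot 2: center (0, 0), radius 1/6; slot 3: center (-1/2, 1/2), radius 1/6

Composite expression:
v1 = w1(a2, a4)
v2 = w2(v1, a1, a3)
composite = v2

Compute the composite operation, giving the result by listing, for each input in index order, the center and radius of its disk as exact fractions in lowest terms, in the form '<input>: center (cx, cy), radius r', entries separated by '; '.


Each a-disk chains the slot maps above it in w2; radii multiply.
input a2: composing its 2 substitution steps yields center (-1/24, 11/24), radius 1/60
input a4: composing its 2 substitution steps yields center (1/24, 11/24), radius 1/72
input a1: composing its 1 substitution step yields center (0, 0), radius 1/6
input a3: composing its 1 substitution step yields center (-1/2, 1/2), radius 1/6

a1: center (0, 0), radius 1/6; a2: center (-1/24, 11/24), radius 1/60; a3: center (-1/2, 1/2), radius 1/6; a4: center (1/24, 11/24), radius 1/72


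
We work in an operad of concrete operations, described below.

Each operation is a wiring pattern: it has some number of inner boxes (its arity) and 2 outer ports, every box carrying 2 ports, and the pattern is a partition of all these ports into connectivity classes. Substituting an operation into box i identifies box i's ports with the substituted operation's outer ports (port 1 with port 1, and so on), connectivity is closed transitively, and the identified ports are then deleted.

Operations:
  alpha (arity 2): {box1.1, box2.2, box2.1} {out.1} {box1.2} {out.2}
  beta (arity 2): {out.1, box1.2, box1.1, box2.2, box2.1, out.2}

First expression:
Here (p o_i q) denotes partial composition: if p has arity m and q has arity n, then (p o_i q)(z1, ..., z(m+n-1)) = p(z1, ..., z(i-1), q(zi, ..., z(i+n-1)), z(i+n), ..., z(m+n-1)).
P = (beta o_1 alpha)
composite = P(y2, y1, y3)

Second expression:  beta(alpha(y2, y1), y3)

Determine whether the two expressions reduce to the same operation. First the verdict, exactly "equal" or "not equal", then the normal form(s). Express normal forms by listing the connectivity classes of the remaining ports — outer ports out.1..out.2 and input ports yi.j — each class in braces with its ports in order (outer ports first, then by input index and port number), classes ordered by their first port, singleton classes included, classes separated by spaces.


equal; the common form is {out.1, out.2, y3.1, y3.2} {y1.1, y1.2, y2.1} {y2.2}
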